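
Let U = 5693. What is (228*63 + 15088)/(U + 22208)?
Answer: 29452/27901 ≈ 1.0556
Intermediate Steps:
(228*63 + 15088)/(U + 22208) = (228*63 + 15088)/(5693 + 22208) = (14364 + 15088)/27901 = 29452*(1/27901) = 29452/27901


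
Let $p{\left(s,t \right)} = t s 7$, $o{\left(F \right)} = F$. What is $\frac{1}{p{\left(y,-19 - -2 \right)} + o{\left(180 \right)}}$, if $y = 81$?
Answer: $- \frac{1}{9459} \approx -0.00010572$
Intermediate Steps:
$p{\left(s,t \right)} = 7 s t$ ($p{\left(s,t \right)} = s t 7 = 7 s t$)
$\frac{1}{p{\left(y,-19 - -2 \right)} + o{\left(180 \right)}} = \frac{1}{7 \cdot 81 \left(-19 - -2\right) + 180} = \frac{1}{7 \cdot 81 \left(-19 + 2\right) + 180} = \frac{1}{7 \cdot 81 \left(-17\right) + 180} = \frac{1}{-9639 + 180} = \frac{1}{-9459} = - \frac{1}{9459}$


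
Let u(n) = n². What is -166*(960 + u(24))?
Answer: -254976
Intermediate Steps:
-166*(960 + u(24)) = -166*(960 + 24²) = -166*(960 + 576) = -166*1536 = -254976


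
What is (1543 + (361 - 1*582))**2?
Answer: 1747684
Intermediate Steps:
(1543 + (361 - 1*582))**2 = (1543 + (361 - 582))**2 = (1543 - 221)**2 = 1322**2 = 1747684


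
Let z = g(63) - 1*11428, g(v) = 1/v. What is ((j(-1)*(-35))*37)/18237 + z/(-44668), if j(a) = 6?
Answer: -2911822483/17106816636 ≈ -0.17021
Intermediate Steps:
z = -719963/63 (z = 1/63 - 1*11428 = 1/63 - 11428 = -719963/63 ≈ -11428.)
((j(-1)*(-35))*37)/18237 + z/(-44668) = ((6*(-35))*37)/18237 - 719963/63/(-44668) = -210*37*(1/18237) - 719963/63*(-1/44668) = -7770*1/18237 + 719963/2814084 = -2590/6079 + 719963/2814084 = -2911822483/17106816636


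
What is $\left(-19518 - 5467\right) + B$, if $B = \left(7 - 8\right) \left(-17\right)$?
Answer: $-24968$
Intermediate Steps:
$B = 17$ ($B = \left(-1\right) \left(-17\right) = 17$)
$\left(-19518 - 5467\right) + B = \left(-19518 - 5467\right) + 17 = -24985 + 17 = -24968$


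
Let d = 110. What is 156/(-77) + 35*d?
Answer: 296294/77 ≈ 3848.0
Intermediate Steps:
156/(-77) + 35*d = 156/(-77) + 35*110 = 156*(-1/77) + 3850 = -156/77 + 3850 = 296294/77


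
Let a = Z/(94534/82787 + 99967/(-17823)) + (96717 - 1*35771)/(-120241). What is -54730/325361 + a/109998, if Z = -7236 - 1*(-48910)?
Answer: -211084178030699378059054/834220948846056852681909 ≈ -0.25303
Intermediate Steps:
Z = 41674 (Z = -7236 + 48910 = 41674)
a = -434946051240477688/46618769292931 (a = 41674/(94534/82787 + 99967/(-17823)) + (96717 - 1*35771)/(-120241) = 41674/(94534*(1/82787) + 99967*(-1/17823)) + (96717 - 35771)*(-1/120241) = 41674/(94534/82787 - 99967/17823) + 60946*(-1/120241) = 41674/(-6591088547/1475512701) - 60946/120241 = 41674*(-1475512701/6591088547) - 60946/120241 = -61490516301474/6591088547 - 60946/120241 = -434946051240477688/46618769292931 ≈ -9329.8)
-54730/325361 + a/109998 = -54730/325361 - 434946051240477688/46618769292931/109998 = -54730*1/325361 - 434946051240477688/46618769292931*1/109998 = -54730/325361 - 217473025620238844/2563985692341912069 = -211084178030699378059054/834220948846056852681909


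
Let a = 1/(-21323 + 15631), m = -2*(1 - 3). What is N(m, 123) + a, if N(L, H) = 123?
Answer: 700115/5692 ≈ 123.00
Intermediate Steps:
m = 4 (m = -2*(-2) = 4)
a = -1/5692 (a = 1/(-5692) = -1/5692 ≈ -0.00017569)
N(m, 123) + a = 123 - 1/5692 = 700115/5692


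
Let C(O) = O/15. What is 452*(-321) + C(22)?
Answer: -2176358/15 ≈ -1.4509e+5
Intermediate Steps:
C(O) = O/15 (C(O) = O*(1/15) = O/15)
452*(-321) + C(22) = 452*(-321) + (1/15)*22 = -145092 + 22/15 = -2176358/15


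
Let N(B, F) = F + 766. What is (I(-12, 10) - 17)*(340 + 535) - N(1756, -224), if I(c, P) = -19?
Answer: -32042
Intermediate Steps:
N(B, F) = 766 + F
(I(-12, 10) - 17)*(340 + 535) - N(1756, -224) = (-19 - 17)*(340 + 535) - (766 - 224) = -36*875 - 1*542 = -31500 - 542 = -32042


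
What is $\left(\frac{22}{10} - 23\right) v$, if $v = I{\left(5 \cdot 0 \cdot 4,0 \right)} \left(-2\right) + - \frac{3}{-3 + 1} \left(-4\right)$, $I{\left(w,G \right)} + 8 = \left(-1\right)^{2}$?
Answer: $- \frac{832}{5} \approx -166.4$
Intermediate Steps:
$I{\left(w,G \right)} = -7$ ($I{\left(w,G \right)} = -8 + \left(-1\right)^{2} = -8 + 1 = -7$)
$v = 8$ ($v = \left(-7\right) \left(-2\right) + - \frac{3}{-3 + 1} \left(-4\right) = 14 + - \frac{3}{-2} \left(-4\right) = 14 + \left(-3\right) \left(- \frac{1}{2}\right) \left(-4\right) = 14 + \frac{3}{2} \left(-4\right) = 14 - 6 = 8$)
$\left(\frac{22}{10} - 23\right) v = \left(\frac{22}{10} - 23\right) 8 = \left(22 \cdot \frac{1}{10} - 23\right) 8 = \left(\frac{11}{5} - 23\right) 8 = \left(- \frac{104}{5}\right) 8 = - \frac{832}{5}$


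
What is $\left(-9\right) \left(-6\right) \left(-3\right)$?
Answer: $-162$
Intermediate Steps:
$\left(-9\right) \left(-6\right) \left(-3\right) = 54 \left(-3\right) = -162$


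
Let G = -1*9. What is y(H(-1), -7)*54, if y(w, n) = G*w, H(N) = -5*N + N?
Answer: -1944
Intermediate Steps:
G = -9
H(N) = -4*N
y(w, n) = -9*w
y(H(-1), -7)*54 = -(-36)*(-1)*54 = -9*4*54 = -36*54 = -1944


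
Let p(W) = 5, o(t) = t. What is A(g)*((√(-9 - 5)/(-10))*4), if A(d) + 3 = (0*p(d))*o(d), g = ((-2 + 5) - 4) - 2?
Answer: 6*I*√14/5 ≈ 4.49*I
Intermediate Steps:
g = -3 (g = (3 - 4) - 2 = -1 - 2 = -3)
A(d) = -3 (A(d) = -3 + (0*5)*d = -3 + 0*d = -3 + 0 = -3)
A(g)*((√(-9 - 5)/(-10))*4) = -3*√(-9 - 5)/(-10)*4 = -3*√(-14)*(-⅒)*4 = -3*(I*√14)*(-⅒)*4 = -3*(-I*√14/10)*4 = -(-6)*I*√14/5 = 6*I*√14/5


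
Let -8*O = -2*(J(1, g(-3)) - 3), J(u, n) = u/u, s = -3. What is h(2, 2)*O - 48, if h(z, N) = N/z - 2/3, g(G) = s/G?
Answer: -289/6 ≈ -48.167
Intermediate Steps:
g(G) = -3/G
J(u, n) = 1
h(z, N) = -⅔ + N/z (h(z, N) = N/z - 2*⅓ = N/z - ⅔ = -⅔ + N/z)
O = -½ (O = -(-1)*(1 - 3)/4 = -(-1)*(-2)/4 = -⅛*4 = -½ ≈ -0.50000)
h(2, 2)*O - 48 = (-⅔ + 2/2)*(-½) - 48 = (-⅔ + 2*(½))*(-½) - 48 = (-⅔ + 1)*(-½) - 48 = (⅓)*(-½) - 48 = -⅙ - 48 = -289/6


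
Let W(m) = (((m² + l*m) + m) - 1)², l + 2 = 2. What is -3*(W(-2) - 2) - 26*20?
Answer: -517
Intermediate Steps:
l = 0 (l = -2 + 2 = 0)
W(m) = (-1 + m + m²)² (W(m) = (((m² + 0*m) + m) - 1)² = (((m² + 0) + m) - 1)² = ((m² + m) - 1)² = ((m + m²) - 1)² = (-1 + m + m²)²)
-3*(W(-2) - 2) - 26*20 = -3*((-1 - 2 + (-2)²)² - 2) - 26*20 = -3*((-1 - 2 + 4)² - 2) - 520 = -3*(1² - 2) - 520 = -3*(1 - 2) - 520 = -3*(-1) - 520 = 3 - 520 = -517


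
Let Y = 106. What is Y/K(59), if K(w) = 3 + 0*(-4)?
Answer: 106/3 ≈ 35.333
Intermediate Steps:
K(w) = 3 (K(w) = 3 + 0 = 3)
Y/K(59) = 106/3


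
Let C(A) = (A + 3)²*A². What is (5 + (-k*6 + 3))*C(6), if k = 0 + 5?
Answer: -64152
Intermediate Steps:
k = 5
C(A) = A²*(3 + A)² (C(A) = (3 + A)²*A² = A²*(3 + A)²)
(5 + (-k*6 + 3))*C(6) = (5 + (-5*6 + 3))*(6²*(3 + 6)²) = (5 + (-1*30 + 3))*(36*9²) = (5 + (-30 + 3))*(36*81) = (5 - 27)*2916 = -22*2916 = -64152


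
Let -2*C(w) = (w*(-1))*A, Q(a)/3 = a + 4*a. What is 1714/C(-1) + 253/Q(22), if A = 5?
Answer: -4109/6 ≈ -684.83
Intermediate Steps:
Q(a) = 15*a (Q(a) = 3*(a + 4*a) = 3*(5*a) = 15*a)
C(w) = 5*w/2 (C(w) = -w*(-1)*5/2 = -(-w)*5/2 = -(-5)*w/2 = 5*w/2)
1714/C(-1) + 253/Q(22) = 1714/(((5/2)*(-1))) + 253/((15*22)) = 1714/(-5/2) + 253/330 = 1714*(-⅖) + 253*(1/330) = -3428/5 + 23/30 = -4109/6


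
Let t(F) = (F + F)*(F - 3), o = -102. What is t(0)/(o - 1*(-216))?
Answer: 0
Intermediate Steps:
t(F) = 2*F*(-3 + F) (t(F) = (2*F)*(-3 + F) = 2*F*(-3 + F))
t(0)/(o - 1*(-216)) = (2*0*(-3 + 0))/(-102 - 1*(-216)) = (2*0*(-3))/(-102 + 216) = 0/114 = 0*(1/114) = 0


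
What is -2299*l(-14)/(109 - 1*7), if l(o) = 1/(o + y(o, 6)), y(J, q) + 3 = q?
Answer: 209/102 ≈ 2.0490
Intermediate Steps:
y(J, q) = -3 + q
l(o) = 1/(3 + o) (l(o) = 1/(o + (-3 + 6)) = 1/(o + 3) = 1/(3 + o))
-2299*l(-14)/(109 - 1*7) = -2299/((3 - 14)*(109 - 1*7)) = -2299/((-11)*(109 - 7)) = -(-209)/102 = -2299*(-1/1122) = 209/102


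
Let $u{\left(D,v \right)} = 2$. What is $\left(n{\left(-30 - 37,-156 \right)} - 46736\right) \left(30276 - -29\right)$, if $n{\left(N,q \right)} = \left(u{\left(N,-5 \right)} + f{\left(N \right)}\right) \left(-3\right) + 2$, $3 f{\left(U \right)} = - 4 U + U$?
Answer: $-1422547005$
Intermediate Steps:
$f{\left(U \right)} = - U$ ($f{\left(U \right)} = \frac{- 4 U + U}{3} = \frac{\left(-3\right) U}{3} = - U$)
$n{\left(N,q \right)} = -4 + 3 N$ ($n{\left(N,q \right)} = \left(2 - N\right) \left(-3\right) + 2 = \left(-6 + 3 N\right) + 2 = -4 + 3 N$)
$\left(n{\left(-30 - 37,-156 \right)} - 46736\right) \left(30276 - -29\right) = \left(\left(-4 + 3 \left(-30 - 37\right)\right) - 46736\right) \left(30276 - -29\right) = \left(\left(-4 + 3 \left(-30 - 37\right)\right) - 46736\right) \left(30276 + 29\right) = \left(\left(-4 + 3 \left(-67\right)\right) - 46736\right) 30305 = \left(\left(-4 - 201\right) - 46736\right) 30305 = \left(-205 - 46736\right) 30305 = \left(-46941\right) 30305 = -1422547005$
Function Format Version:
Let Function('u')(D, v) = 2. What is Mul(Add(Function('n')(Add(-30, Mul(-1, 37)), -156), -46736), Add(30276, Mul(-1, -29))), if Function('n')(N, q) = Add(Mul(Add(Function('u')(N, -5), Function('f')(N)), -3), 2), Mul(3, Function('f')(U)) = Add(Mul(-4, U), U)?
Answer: -1422547005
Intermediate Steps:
Function('f')(U) = Mul(-1, U) (Function('f')(U) = Mul(Rational(1, 3), Add(Mul(-4, U), U)) = Mul(Rational(1, 3), Mul(-3, U)) = Mul(-1, U))
Function('n')(N, q) = Add(-4, Mul(3, N)) (Function('n')(N, q) = Add(Mul(Add(2, Mul(-1, N)), -3), 2) = Add(Add(-6, Mul(3, N)), 2) = Add(-4, Mul(3, N)))
Mul(Add(Function('n')(Add(-30, Mul(-1, 37)), -156), -46736), Add(30276, Mul(-1, -29))) = Mul(Add(Add(-4, Mul(3, Add(-30, Mul(-1, 37)))), -46736), Add(30276, Mul(-1, -29))) = Mul(Add(Add(-4, Mul(3, Add(-30, -37))), -46736), Add(30276, 29)) = Mul(Add(Add(-4, Mul(3, -67)), -46736), 30305) = Mul(Add(Add(-4, -201), -46736), 30305) = Mul(Add(-205, -46736), 30305) = Mul(-46941, 30305) = -1422547005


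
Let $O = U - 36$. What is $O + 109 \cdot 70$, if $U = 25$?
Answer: $7619$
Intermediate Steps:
$O = -11$ ($O = 25 - 36 = -11$)
$O + 109 \cdot 70 = -11 + 109 \cdot 70 = -11 + 7630 = 7619$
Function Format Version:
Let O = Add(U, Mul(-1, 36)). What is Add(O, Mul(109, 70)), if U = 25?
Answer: 7619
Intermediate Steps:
O = -11 (O = Add(25, Mul(-1, 36)) = Add(25, -36) = -11)
Add(O, Mul(109, 70)) = Add(-11, Mul(109, 70)) = Add(-11, 7630) = 7619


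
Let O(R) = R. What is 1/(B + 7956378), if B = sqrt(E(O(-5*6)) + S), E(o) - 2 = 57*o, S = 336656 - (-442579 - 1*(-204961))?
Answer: 3978189/31651975153159 - sqrt(572566)/63303950306318 ≈ 1.2567e-7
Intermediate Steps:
S = 574274 (S = 336656 - (-442579 + 204961) = 336656 - 1*(-237618) = 336656 + 237618 = 574274)
E(o) = 2 + 57*o
B = sqrt(572566) (B = sqrt((2 + 57*(-5*6)) + 574274) = sqrt((2 + 57*(-30)) + 574274) = sqrt((2 - 1710) + 574274) = sqrt(-1708 + 574274) = sqrt(572566) ≈ 756.68)
1/(B + 7956378) = 1/(sqrt(572566) + 7956378) = 1/(7956378 + sqrt(572566))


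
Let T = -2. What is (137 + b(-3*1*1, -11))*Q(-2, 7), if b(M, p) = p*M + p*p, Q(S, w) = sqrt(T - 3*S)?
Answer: 582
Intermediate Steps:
Q(S, w) = sqrt(-2 - 3*S)
b(M, p) = p**2 + M*p (b(M, p) = M*p + p**2 = p**2 + M*p)
(137 + b(-3*1*1, -11))*Q(-2, 7) = (137 - 11*(-3*1*1 - 11))*sqrt(-2 - 3*(-2)) = (137 - 11*(-3*1 - 11))*sqrt(-2 + 6) = (137 - 11*(-3 - 11))*sqrt(4) = (137 - 11*(-14))*2 = (137 + 154)*2 = 291*2 = 582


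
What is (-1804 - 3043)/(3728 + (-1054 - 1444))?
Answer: -4847/1230 ≈ -3.9407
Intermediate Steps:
(-1804 - 3043)/(3728 + (-1054 - 1444)) = -4847/(3728 - 2498) = -4847/1230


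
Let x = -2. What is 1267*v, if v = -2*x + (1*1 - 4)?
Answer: 1267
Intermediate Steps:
v = 1 (v = -2*(-2) + (1*1 - 4) = 4 + (1 - 4) = 4 - 3 = 1)
1267*v = 1267*1 = 1267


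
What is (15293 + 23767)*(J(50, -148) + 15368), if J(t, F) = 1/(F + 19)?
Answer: 25811772420/43 ≈ 6.0027e+8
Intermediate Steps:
J(t, F) = 1/(19 + F)
(15293 + 23767)*(J(50, -148) + 15368) = (15293 + 23767)*(1/(19 - 148) + 15368) = 39060*(1/(-129) + 15368) = 39060*(-1/129 + 15368) = 39060*(1982471/129) = 25811772420/43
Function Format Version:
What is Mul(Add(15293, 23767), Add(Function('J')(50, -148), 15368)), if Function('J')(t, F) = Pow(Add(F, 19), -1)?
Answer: Rational(25811772420, 43) ≈ 6.0027e+8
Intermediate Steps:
Function('J')(t, F) = Pow(Add(19, F), -1)
Mul(Add(15293, 23767), Add(Function('J')(50, -148), 15368)) = Mul(Add(15293, 23767), Add(Pow(Add(19, -148), -1), 15368)) = Mul(39060, Add(Pow(-129, -1), 15368)) = Mul(39060, Add(Rational(-1, 129), 15368)) = Mul(39060, Rational(1982471, 129)) = Rational(25811772420, 43)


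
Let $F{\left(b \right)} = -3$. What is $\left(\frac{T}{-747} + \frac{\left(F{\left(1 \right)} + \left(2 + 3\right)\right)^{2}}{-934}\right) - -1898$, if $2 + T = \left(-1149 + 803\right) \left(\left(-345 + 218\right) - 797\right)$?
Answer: $\frac{512813074}{348849} \approx 1470.0$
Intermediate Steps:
$T = 319702$ ($T = -2 + \left(-1149 + 803\right) \left(\left(-345 + 218\right) - 797\right) = -2 - 346 \left(-127 - 797\right) = -2 - -319704 = -2 + 319704 = 319702$)
$\left(\frac{T}{-747} + \frac{\left(F{\left(1 \right)} + \left(2 + 3\right)\right)^{2}}{-934}\right) - -1898 = \left(\frac{319702}{-747} + \frac{\left(-3 + \left(2 + 3\right)\right)^{2}}{-934}\right) - -1898 = \left(319702 \left(- \frac{1}{747}\right) + \left(-3 + 5\right)^{2} \left(- \frac{1}{934}\right)\right) + 1898 = \left(- \frac{319702}{747} + 2^{2} \left(- \frac{1}{934}\right)\right) + 1898 = \left(- \frac{319702}{747} + 4 \left(- \frac{1}{934}\right)\right) + 1898 = \left(- \frac{319702}{747} - \frac{2}{467}\right) + 1898 = - \frac{149302328}{348849} + 1898 = \frac{512813074}{348849}$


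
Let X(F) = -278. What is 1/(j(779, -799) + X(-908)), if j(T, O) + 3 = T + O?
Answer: -1/301 ≈ -0.0033223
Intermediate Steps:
j(T, O) = -3 + O + T (j(T, O) = -3 + (T + O) = -3 + (O + T) = -3 + O + T)
1/(j(779, -799) + X(-908)) = 1/((-3 - 799 + 779) - 278) = 1/(-23 - 278) = 1/(-301) = -1/301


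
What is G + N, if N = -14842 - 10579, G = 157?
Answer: -25264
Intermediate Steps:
N = -25421
G + N = 157 - 25421 = -25264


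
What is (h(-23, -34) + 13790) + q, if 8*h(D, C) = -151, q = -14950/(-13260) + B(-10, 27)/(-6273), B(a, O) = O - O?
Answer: 5619079/408 ≈ 13772.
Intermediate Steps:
B(a, O) = 0
q = 115/102 (q = -14950/(-13260) + 0/(-6273) = -14950*(-1/13260) + 0*(-1/6273) = 115/102 + 0 = 115/102 ≈ 1.1275)
h(D, C) = -151/8 (h(D, C) = (⅛)*(-151) = -151/8)
(h(-23, -34) + 13790) + q = (-151/8 + 13790) + 115/102 = 110169/8 + 115/102 = 5619079/408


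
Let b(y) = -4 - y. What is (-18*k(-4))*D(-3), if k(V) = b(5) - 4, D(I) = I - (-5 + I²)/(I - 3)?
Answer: -546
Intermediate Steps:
D(I) = I - (-5 + I²)/(-3 + I)
k(V) = -13 (k(V) = (-4 - 1*5) - 4 = (-4 - 5) - 4 = -9 - 4 = -13)
(-18*k(-4))*D(-3) = (-18*(-13))*((5 - 3*(-3))/(-3 - 3)) = 234*((5 + 9)/(-6)) = 234*(-⅙*14) = 234*(-7/3) = -546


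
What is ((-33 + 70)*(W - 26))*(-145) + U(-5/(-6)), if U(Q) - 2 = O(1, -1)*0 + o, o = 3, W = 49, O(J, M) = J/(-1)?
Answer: -123390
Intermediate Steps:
O(J, M) = -J (O(J, M) = J*(-1) = -J)
U(Q) = 5 (U(Q) = 2 + (-1*1*0 + 3) = 2 + (-1*0 + 3) = 2 + (0 + 3) = 2 + 3 = 5)
((-33 + 70)*(W - 26))*(-145) + U(-5/(-6)) = ((-33 + 70)*(49 - 26))*(-145) + 5 = (37*23)*(-145) + 5 = 851*(-145) + 5 = -123395 + 5 = -123390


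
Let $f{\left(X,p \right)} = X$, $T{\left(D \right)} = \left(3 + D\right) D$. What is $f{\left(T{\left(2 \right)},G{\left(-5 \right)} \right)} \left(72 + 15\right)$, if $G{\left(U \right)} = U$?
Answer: $870$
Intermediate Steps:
$T{\left(D \right)} = D \left(3 + D\right)$
$f{\left(T{\left(2 \right)},G{\left(-5 \right)} \right)} \left(72 + 15\right) = 2 \left(3 + 2\right) \left(72 + 15\right) = 2 \cdot 5 \cdot 87 = 10 \cdot 87 = 870$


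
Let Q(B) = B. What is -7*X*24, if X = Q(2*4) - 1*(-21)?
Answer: -4872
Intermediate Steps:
X = 29 (X = 2*4 - 1*(-21) = 8 + 21 = 29)
-7*X*24 = -7*29*24 = -203*24 = -4872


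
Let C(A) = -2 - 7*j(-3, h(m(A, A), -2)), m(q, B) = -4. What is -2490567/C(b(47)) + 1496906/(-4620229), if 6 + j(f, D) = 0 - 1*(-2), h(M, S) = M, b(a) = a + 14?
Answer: -11507028799399/120125954 ≈ -95791.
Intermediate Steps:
b(a) = 14 + a
j(f, D) = -4 (j(f, D) = -6 + (0 - 1*(-2)) = -6 + (0 + 2) = -6 + 2 = -4)
C(A) = 26 (C(A) = -2 - 7*(-4) = -2 + 28 = 26)
-2490567/C(b(47)) + 1496906/(-4620229) = -2490567/26 + 1496906/(-4620229) = -2490567*1/26 + 1496906*(-1/4620229) = -2490567/26 - 1496906/4620229 = -11507028799399/120125954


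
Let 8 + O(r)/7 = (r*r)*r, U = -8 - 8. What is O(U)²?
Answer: 825297984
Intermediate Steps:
U = -16
O(r) = -56 + 7*r³ (O(r) = -56 + 7*((r*r)*r) = -56 + 7*(r²*r) = -56 + 7*r³)
O(U)² = (-56 + 7*(-16)³)² = (-56 + 7*(-4096))² = (-56 - 28672)² = (-28728)² = 825297984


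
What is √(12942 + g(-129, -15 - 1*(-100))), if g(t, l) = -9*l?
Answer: 3*√1353 ≈ 110.35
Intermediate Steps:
√(12942 + g(-129, -15 - 1*(-100))) = √(12942 - 9*(-15 - 1*(-100))) = √(12942 - 9*(-15 + 100)) = √(12942 - 9*85) = √(12942 - 765) = √12177 = 3*√1353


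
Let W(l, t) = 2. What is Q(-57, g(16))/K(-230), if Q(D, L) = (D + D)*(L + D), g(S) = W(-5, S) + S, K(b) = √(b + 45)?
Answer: -4446*I*√185/185 ≈ -326.88*I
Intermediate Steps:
K(b) = √(45 + b)
g(S) = 2 + S
Q(D, L) = 2*D*(D + L) (Q(D, L) = (2*D)*(D + L) = 2*D*(D + L))
Q(-57, g(16))/K(-230) = (2*(-57)*(-57 + (2 + 16)))/(√(45 - 230)) = (2*(-57)*(-57 + 18))/(√(-185)) = (2*(-57)*(-39))/((I*√185)) = 4446*(-I*√185/185) = -4446*I*√185/185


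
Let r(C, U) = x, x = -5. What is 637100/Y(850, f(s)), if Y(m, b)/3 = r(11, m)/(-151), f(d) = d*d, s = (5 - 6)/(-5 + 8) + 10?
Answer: 19240420/3 ≈ 6.4135e+6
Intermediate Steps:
s = 29/3 (s = -1/3 + 10 = -1*⅓ + 10 = -⅓ + 10 = 29/3 ≈ 9.6667)
r(C, U) = -5
f(d) = d²
Y(m, b) = 15/151 (Y(m, b) = 3*(-5/(-151)) = 3*(-5*(-1/151)) = 3*(5/151) = 15/151)
637100/Y(850, f(s)) = 637100/(15/151) = 637100*(151/15) = 19240420/3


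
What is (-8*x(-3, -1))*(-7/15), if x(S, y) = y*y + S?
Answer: -112/15 ≈ -7.4667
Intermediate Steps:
x(S, y) = S + y² (x(S, y) = y² + S = S + y²)
(-8*x(-3, -1))*(-7/15) = (-8*(-3 + (-1)²))*(-7/15) = (-8*(-3 + 1))*(-7*1/15) = -8*(-2)*(-7/15) = 16*(-7/15) = -112/15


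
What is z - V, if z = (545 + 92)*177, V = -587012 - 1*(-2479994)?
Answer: -1780233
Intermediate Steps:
V = 1892982 (V = -587012 + 2479994 = 1892982)
z = 112749 (z = 637*177 = 112749)
z - V = 112749 - 1*1892982 = 112749 - 1892982 = -1780233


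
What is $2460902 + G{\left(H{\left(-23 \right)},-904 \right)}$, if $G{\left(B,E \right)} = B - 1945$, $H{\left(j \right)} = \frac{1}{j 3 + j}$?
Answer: $\frac{226224043}{92} \approx 2.459 \cdot 10^{6}$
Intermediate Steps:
$H{\left(j \right)} = \frac{1}{4 j}$ ($H{\left(j \right)} = \frac{1}{3 j + j} = \frac{1}{4 j}$)
$G{\left(B,E \right)} = -1945 + B$
$2460902 + G{\left(H{\left(-23 \right)},-904 \right)} = 2460902 - \left(1945 - \frac{1}{4 \left(-23\right)}\right) = 2460902 + \left(-1945 + \frac{1}{4} \left(- \frac{1}{23}\right)\right) = 2460902 - \frac{178941}{92} = \frac{226224043}{92}$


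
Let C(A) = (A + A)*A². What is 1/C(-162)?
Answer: -1/8503056 ≈ -1.1760e-7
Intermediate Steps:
C(A) = 2*A³ (C(A) = (2*A)*A² = 2*A³)
1/C(-162) = 1/(2*(-162)³) = 1/(2*(-4251528)) = 1/(-8503056) = -1/8503056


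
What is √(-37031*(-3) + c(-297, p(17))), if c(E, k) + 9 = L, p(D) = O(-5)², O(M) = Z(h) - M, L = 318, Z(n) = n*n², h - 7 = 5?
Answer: 3*√12378 ≈ 333.77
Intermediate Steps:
h = 12 (h = 7 + 5 = 12)
Z(n) = n³
O(M) = 1728 - M (O(M) = 12³ - M = 1728 - M)
p(D) = 3003289 (p(D) = (1728 - 1*(-5))² = (1728 + 5)² = 1733² = 3003289)
c(E, k) = 309 (c(E, k) = -9 + 318 = 309)
√(-37031*(-3) + c(-297, p(17))) = √(-37031*(-3) + 309) = √(111093 + 309) = √111402 = 3*√12378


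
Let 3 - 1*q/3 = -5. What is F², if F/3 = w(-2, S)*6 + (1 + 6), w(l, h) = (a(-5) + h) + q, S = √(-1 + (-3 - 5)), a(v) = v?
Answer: 128853 + 39204*I ≈ 1.2885e+5 + 39204.0*I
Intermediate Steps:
q = 24 (q = 9 - 3*(-5) = 9 + 15 = 24)
S = 3*I (S = √(-1 - 8) = √(-9) = 3*I ≈ 3.0*I)
w(l, h) = 19 + h (w(l, h) = (-5 + h) + 24 = 19 + h)
F = 363 + 54*I (F = 3*((19 + 3*I)*6 + (1 + 6)) = 3*((114 + 18*I) + 7) = 3*(121 + 18*I) = 363 + 54*I ≈ 363.0 + 54.0*I)
F² = (363 + 54*I)²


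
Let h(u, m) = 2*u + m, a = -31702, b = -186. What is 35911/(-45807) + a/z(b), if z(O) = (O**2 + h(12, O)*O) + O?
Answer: -209441182/164248633 ≈ -1.2751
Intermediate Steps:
h(u, m) = m + 2*u
z(O) = O + O**2 + O*(24 + O) (z(O) = (O**2 + (O + 2*12)*O) + O = (O**2 + (O + 24)*O) + O = (O**2 + (24 + O)*O) + O = (O**2 + O*(24 + O)) + O = O + O**2 + O*(24 + O))
35911/(-45807) + a/z(b) = 35911/(-45807) - 31702*(-1/(186*(25 + 2*(-186)))) = 35911*(-1/45807) - 31702*(-1/(186*(25 - 372))) = -35911/45807 - 31702/((-186*(-347))) = -35911/45807 - 31702/64542 = -35911/45807 - 31702*1/64542 = -35911/45807 - 15851/32271 = -209441182/164248633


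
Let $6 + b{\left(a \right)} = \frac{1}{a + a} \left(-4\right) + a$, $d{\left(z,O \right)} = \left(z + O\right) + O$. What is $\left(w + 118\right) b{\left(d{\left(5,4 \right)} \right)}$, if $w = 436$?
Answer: $\frac{49306}{13} \approx 3792.8$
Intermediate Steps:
$d{\left(z,O \right)} = z + 2 O$ ($d{\left(z,O \right)} = \left(O + z\right) + O = z + 2 O$)
$b{\left(a \right)} = -6 + a - \frac{2}{a}$ ($b{\left(a \right)} = -6 + \left(\frac{1}{a + a} \left(-4\right) + a\right) = -6 + \left(\frac{1}{2 a} \left(-4\right) + a\right) = -6 + \left(- \frac{2}{a} + a\right) = -6 + \left(a - \frac{2}{a}\right) = -6 + a - \frac{2}{a}$)
$\left(w + 118\right) b{\left(d{\left(5,4 \right)} \right)} = \left(436 + 118\right) \left(-6 + \left(5 + 2 \cdot 4\right) - \frac{2}{5 + 2 \cdot 4}\right) = 554 \left(-6 + \left(5 + 8\right) - \frac{2}{5 + 8}\right) = 554 \left(-6 + 13 - \frac{2}{13}\right) = 554 \cdot \frac{89}{13} = \frac{49306}{13}$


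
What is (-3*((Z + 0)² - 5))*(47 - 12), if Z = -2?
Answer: 105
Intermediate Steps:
(-3*((Z + 0)² - 5))*(47 - 12) = (-3*((-2 + 0)² - 5))*(47 - 12) = -3*((-2)² - 5)*35 = -3*(4 - 5)*35 = -3*(-1)*35 = 3*35 = 105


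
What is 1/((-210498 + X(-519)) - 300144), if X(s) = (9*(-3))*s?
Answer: -1/496629 ≈ -2.0136e-6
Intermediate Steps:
X(s) = -27*s
1/((-210498 + X(-519)) - 300144) = 1/((-210498 - 27*(-519)) - 300144) = 1/((-210498 + 14013) - 300144) = 1/(-196485 - 300144) = 1/(-496629) = -1/496629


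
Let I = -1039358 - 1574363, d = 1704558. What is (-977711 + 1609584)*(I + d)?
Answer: -574475552299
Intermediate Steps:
I = -2613721
(-977711 + 1609584)*(I + d) = (-977711 + 1609584)*(-2613721 + 1704558) = 631873*(-909163) = -574475552299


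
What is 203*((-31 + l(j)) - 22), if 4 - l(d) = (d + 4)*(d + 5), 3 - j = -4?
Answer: -36743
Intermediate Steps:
j = 7 (j = 3 - 1*(-4) = 3 + 4 = 7)
l(d) = 4 - (4 + d)*(5 + d) (l(d) = 4 - (d + 4)*(d + 5) = 4 - (4 + d)*(5 + d))
203*((-31 + l(j)) - 22) = 203*((-31 + (-16 - 1*7**2 - 9*7)) - 22) = 203*((-31 + (-16 - 1*49 - 63)) - 22) = 203*((-31 + (-16 - 49 - 63)) - 22) = 203*((-31 - 128) - 22) = 203*(-159 - 22) = 203*(-181) = -36743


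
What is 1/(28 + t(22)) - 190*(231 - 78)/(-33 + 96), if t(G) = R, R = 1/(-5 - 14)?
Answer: -1714997/3717 ≈ -461.39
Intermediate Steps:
R = -1/19 (R = 1/(-19) = -1/19 ≈ -0.052632)
t(G) = -1/19
1/(28 + t(22)) - 190*(231 - 78)/(-33 + 96) = 1/(28 - 1/19) - 190*(231 - 78)/(-33 + 96) = 1/(531/19) - 29070/63 = 19/531 - 29070/63 = 19/531 - 190*17/7 = 19/531 - 3230/7 = -1714997/3717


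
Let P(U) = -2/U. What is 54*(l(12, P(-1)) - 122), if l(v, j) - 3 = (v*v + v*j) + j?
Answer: 2754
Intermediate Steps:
l(v, j) = 3 + j + v² + j*v (l(v, j) = 3 + ((v*v + v*j) + j) = 3 + ((v² + j*v) + j) = 3 + (j + v² + j*v) = 3 + j + v² + j*v)
54*(l(12, P(-1)) - 122) = 54*((3 - 2/(-1) + 12² - 2/(-1)*12) - 122) = 54*((3 - 2*(-1) + 144 - 2*(-1)*12) - 122) = 54*((3 + 2 + 144 + 2*12) - 122) = 54*((3 + 2 + 144 + 24) - 122) = 54*(173 - 122) = 54*51 = 2754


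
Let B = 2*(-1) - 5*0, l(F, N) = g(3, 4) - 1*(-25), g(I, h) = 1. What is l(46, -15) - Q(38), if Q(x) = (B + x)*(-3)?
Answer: 134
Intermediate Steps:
l(F, N) = 26 (l(F, N) = 1 - 1*(-25) = 1 + 25 = 26)
B = -2 (B = -2 + 0 = -2)
Q(x) = 6 - 3*x (Q(x) = (-2 + x)*(-3) = 6 - 3*x)
l(46, -15) - Q(38) = 26 - (6 - 3*38) = 26 - (6 - 114) = 26 - 1*(-108) = 26 + 108 = 134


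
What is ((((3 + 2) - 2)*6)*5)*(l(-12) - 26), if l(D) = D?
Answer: -3420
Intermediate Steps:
((((3 + 2) - 2)*6)*5)*(l(-12) - 26) = ((((3 + 2) - 2)*6)*5)*(-12 - 26) = (((5 - 2)*6)*5)*(-38) = ((3*6)*5)*(-38) = (18*5)*(-38) = 90*(-38) = -3420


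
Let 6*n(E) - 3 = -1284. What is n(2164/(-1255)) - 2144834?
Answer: -4290095/2 ≈ -2.1450e+6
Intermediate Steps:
n(E) = -427/2 (n(E) = ½ + (⅙)*(-1284) = ½ - 214 = -427/2)
n(2164/(-1255)) - 2144834 = -427/2 - 2144834 = -4290095/2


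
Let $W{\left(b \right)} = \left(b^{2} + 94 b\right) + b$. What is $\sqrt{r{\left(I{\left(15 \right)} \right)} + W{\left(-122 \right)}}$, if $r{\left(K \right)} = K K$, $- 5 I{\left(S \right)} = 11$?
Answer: $\frac{\sqrt{82471}}{5} \approx 57.436$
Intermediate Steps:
$I{\left(S \right)} = - \frac{11}{5}$ ($I{\left(S \right)} = \left(- \frac{1}{5}\right) 11 = - \frac{11}{5}$)
$W{\left(b \right)} = b^{2} + 95 b$
$r{\left(K \right)} = K^{2}$
$\sqrt{r{\left(I{\left(15 \right)} \right)} + W{\left(-122 \right)}} = \sqrt{\left(- \frac{11}{5}\right)^{2} - 122 \left(95 - 122\right)} = \sqrt{\frac{121}{25} - -3294} = \sqrt{\frac{121}{25} + 3294} = \sqrt{\frac{82471}{25}} = \frac{\sqrt{82471}}{5}$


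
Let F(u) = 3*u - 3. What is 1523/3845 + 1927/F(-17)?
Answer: -7327073/207630 ≈ -35.289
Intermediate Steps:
F(u) = -3 + 3*u
1523/3845 + 1927/F(-17) = 1523/3845 + 1927/(-3 + 3*(-17)) = 1523*(1/3845) + 1927/(-3 - 51) = 1523/3845 + 1927/(-54) = 1523/3845 + 1927*(-1/54) = 1523/3845 - 1927/54 = -7327073/207630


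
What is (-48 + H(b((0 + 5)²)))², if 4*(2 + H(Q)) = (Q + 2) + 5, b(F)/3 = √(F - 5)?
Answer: 37429/16 - 579*√5/4 ≈ 2015.6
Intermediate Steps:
b(F) = 3*√(-5 + F) (b(F) = 3*√(F - 5) = 3*√(-5 + F))
H(Q) = -¼ + Q/4 (H(Q) = -2 + ((Q + 2) + 5)/4 = -2 + ((2 + Q) + 5)/4 = -2 + (7 + Q)/4 = -2 + (7/4 + Q/4) = -¼ + Q/4)
(-48 + H(b((0 + 5)²)))² = (-48 + (-¼ + (3*√(-5 + (0 + 5)²))/4))² = (-48 + (-¼ + (3*√(-5 + 5²))/4))² = (-48 + (-¼ + (3*√(-5 + 25))/4))² = (-48 + (-¼ + (3*√20)/4))² = (-48 + (-¼ + (3*(2*√5))/4))² = (-48 + (-¼ + (6*√5)/4))² = (-48 + (-¼ + 3*√5/2))² = (-193/4 + 3*√5/2)²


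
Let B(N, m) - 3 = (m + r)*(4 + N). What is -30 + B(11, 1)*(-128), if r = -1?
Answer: -414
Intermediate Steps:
B(N, m) = 3 + (-1 + m)*(4 + N) (B(N, m) = 3 + (m - 1)*(4 + N) = 3 + (-1 + m)*(4 + N))
-30 + B(11, 1)*(-128) = -30 + (-1 - 1*11 + 4*1 + 11*1)*(-128) = -30 + (-1 - 11 + 4 + 11)*(-128) = -30 + 3*(-128) = -30 - 384 = -414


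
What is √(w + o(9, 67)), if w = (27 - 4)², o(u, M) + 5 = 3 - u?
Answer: √518 ≈ 22.760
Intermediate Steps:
o(u, M) = -2 - u (o(u, M) = -5 + (3 - u) = -2 - u)
w = 529 (w = 23² = 529)
√(w + o(9, 67)) = √(529 + (-2 - 1*9)) = √(529 + (-2 - 9)) = √(529 - 11) = √518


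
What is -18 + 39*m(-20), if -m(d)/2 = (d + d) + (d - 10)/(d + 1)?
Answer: 56598/19 ≈ 2978.8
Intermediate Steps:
m(d) = -4*d - 2*(-10 + d)/(1 + d) (m(d) = -2*((d + d) + (d - 10)/(d + 1)) = -2*(2*d + (-10 + d)/(1 + d)) = -4*d - 2*(-10 + d)/(1 + d))
-18 + 39*m(-20) = -18 + 39*(2*(10 - 3*(-20) - 2*(-20)²)/(1 - 20)) = -18 + 39*(2*(10 + 60 - 2*400)/(-19)) = -18 + 39*(2*(-1/19)*(10 + 60 - 800)) = -18 + 39*(2*(-1/19)*(-730)) = -18 + 39*(1460/19) = -18 + 56940/19 = 56598/19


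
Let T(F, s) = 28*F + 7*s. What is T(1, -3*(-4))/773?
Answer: 112/773 ≈ 0.14489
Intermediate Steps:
T(F, s) = 7*s + 28*F
T(1, -3*(-4))/773 = (7*(-3*(-4)) + 28*1)/773 = (7*12 + 28)*(1/773) = (84 + 28)*(1/773) = 112*(1/773) = 112/773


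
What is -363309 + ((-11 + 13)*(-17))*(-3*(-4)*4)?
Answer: -364941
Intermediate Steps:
-363309 + ((-11 + 13)*(-17))*(-3*(-4)*4) = -363309 + (2*(-17))*(12*4) = -363309 - 34*48 = -363309 - 1632 = -364941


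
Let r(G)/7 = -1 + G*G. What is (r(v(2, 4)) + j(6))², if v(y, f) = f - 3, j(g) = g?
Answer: 36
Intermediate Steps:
v(y, f) = -3 + f
r(G) = -7 + 7*G² (r(G) = 7*(-1 + G*G) = 7*(-1 + G²) = -7 + 7*G²)
(r(v(2, 4)) + j(6))² = ((-7 + 7*(-3 + 4)²) + 6)² = ((-7 + 7*1²) + 6)² = ((-7 + 7*1) + 6)² = ((-7 + 7) + 6)² = (0 + 6)² = 6² = 36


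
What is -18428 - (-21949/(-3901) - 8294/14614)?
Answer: -11179300036/606481 ≈ -18433.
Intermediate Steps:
-18428 - (-21949/(-3901) - 8294/14614) = -18428 - (-21949*(-1/3901) - 8294*1/14614) = -18428 - (467/83 - 4147/7307) = -18428 - 1*3068168/606481 = -18428 - 3068168/606481 = -11179300036/606481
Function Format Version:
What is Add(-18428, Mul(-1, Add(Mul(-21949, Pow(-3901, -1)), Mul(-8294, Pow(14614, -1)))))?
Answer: Rational(-11179300036, 606481) ≈ -18433.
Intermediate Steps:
Add(-18428, Mul(-1, Add(Mul(-21949, Pow(-3901, -1)), Mul(-8294, Pow(14614, -1))))) = Add(-18428, Mul(-1, Add(Mul(-21949, Rational(-1, 3901)), Mul(-8294, Rational(1, 14614))))) = Add(-18428, Mul(-1, Add(Rational(467, 83), Rational(-4147, 7307)))) = Add(-18428, Mul(-1, Rational(3068168, 606481))) = Add(-18428, Rational(-3068168, 606481)) = Rational(-11179300036, 606481)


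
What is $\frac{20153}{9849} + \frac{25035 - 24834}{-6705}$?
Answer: $\frac{2113432}{1048215} \approx 2.0162$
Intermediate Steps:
$\frac{20153}{9849} + \frac{25035 - 24834}{-6705} = 20153 \cdot \frac{1}{9849} + \left(25035 - 24834\right) \left(- \frac{1}{6705}\right) = \frac{2879}{1407} + 201 \left(- \frac{1}{6705}\right) = \frac{2879}{1407} - \frac{67}{2235} = \frac{2113432}{1048215}$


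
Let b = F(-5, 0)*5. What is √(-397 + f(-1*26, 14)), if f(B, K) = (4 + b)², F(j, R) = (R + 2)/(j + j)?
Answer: 2*I*√97 ≈ 19.698*I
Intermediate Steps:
F(j, R) = (2 + R)/(2*j) (F(j, R) = (2 + R)/((2*j)) = (2 + R)*(1/(2*j)) = (2 + R)/(2*j))
b = -1 (b = ((½)*(2 + 0)/(-5))*5 = ((½)*(-⅕)*2)*5 = -⅕*5 = -1)
f(B, K) = 9 (f(B, K) = (4 - 1)² = 3² = 9)
√(-397 + f(-1*26, 14)) = √(-397 + 9) = √(-388) = 2*I*√97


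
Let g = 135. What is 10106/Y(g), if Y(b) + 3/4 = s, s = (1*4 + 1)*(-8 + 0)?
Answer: -248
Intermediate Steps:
s = -40 (s = (4 + 1)*(-8) = 5*(-8) = -40)
Y(b) = -163/4 (Y(b) = -¾ - 40 = -163/4)
10106/Y(g) = 10106/(-163/4) = 10106*(-4/163) = -248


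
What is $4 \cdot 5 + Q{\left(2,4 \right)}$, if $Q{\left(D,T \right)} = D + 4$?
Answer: $26$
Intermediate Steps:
$Q{\left(D,T \right)} = 4 + D$
$4 \cdot 5 + Q{\left(2,4 \right)} = 4 \cdot 5 + \left(4 + 2\right) = 20 + 6 = 26$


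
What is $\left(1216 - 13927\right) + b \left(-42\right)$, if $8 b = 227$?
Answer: $- \frac{55611}{4} \approx -13903.0$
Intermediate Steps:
$b = \frac{227}{8}$ ($b = \frac{1}{8} \cdot 227 = \frac{227}{8} \approx 28.375$)
$\left(1216 - 13927\right) + b \left(-42\right) = \left(1216 - 13927\right) + \frac{227}{8} \left(-42\right) = -12711 - \frac{4767}{4} = - \frac{55611}{4}$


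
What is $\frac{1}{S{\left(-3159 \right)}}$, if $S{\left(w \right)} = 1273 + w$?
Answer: $- \frac{1}{1886} \approx -0.00053022$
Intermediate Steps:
$\frac{1}{S{\left(-3159 \right)}} = \frac{1}{1273 - 3159} = \frac{1}{-1886} = - \frac{1}{1886}$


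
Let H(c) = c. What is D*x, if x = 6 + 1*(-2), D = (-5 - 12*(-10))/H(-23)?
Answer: -20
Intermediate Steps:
D = -5 (D = (-5 - 12*(-10))/(-23) = (-5 + 120)*(-1/23) = 115*(-1/23) = -5)
x = 4 (x = 6 - 2 = 4)
D*x = -5*4 = -20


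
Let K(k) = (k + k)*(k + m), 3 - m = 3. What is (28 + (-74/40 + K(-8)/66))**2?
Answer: 343694521/435600 ≈ 789.01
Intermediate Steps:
m = 0 (m = 3 - 1*3 = 3 - 3 = 0)
K(k) = 2*k**2 (K(k) = (k + k)*(k + 0) = (2*k)*k = 2*k**2)
(28 + (-74/40 + K(-8)/66))**2 = (28 + (-74/40 + (2*(-8)**2)/66))**2 = (28 + (-74*1/40 + (2*64)*(1/66)))**2 = (28 + (-37/20 + 128*(1/66)))**2 = (28 + (-37/20 + 64/33))**2 = (28 + 59/660)**2 = (18539/660)**2 = 343694521/435600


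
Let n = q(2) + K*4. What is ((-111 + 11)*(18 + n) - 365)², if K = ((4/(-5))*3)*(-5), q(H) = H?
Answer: 51337225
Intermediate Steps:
K = 12 (K = ((4*(-⅕))*3)*(-5) = -⅘*3*(-5) = -12/5*(-5) = 12)
n = 50 (n = 2 + 12*4 = 2 + 48 = 50)
((-111 + 11)*(18 + n) - 365)² = ((-111 + 11)*(18 + 50) - 365)² = (-100*68 - 365)² = (-6800 - 365)² = (-7165)² = 51337225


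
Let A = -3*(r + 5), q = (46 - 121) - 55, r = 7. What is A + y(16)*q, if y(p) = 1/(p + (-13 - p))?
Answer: -26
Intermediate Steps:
q = -130 (q = -75 - 55 = -130)
y(p) = -1/13 (y(p) = 1/(-13) = -1/13)
A = -36 (A = -3*(7 + 5) = -3*12 = -36)
A + y(16)*q = -36 - 1/13*(-130) = -36 + 10 = -26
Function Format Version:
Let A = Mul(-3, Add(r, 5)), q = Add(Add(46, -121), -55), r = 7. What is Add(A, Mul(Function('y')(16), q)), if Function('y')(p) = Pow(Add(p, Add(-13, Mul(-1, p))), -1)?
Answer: -26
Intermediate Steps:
q = -130 (q = Add(-75, -55) = -130)
Function('y')(p) = Rational(-1, 13) (Function('y')(p) = Pow(-13, -1) = Rational(-1, 13))
A = -36 (A = Mul(-3, Add(7, 5)) = Mul(-3, 12) = -36)
Add(A, Mul(Function('y')(16), q)) = Add(-36, Mul(Rational(-1, 13), -130)) = Add(-36, 10) = -26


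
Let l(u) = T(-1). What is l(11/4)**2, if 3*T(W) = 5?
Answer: 25/9 ≈ 2.7778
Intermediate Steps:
T(W) = 5/3 (T(W) = (1/3)*5 = 5/3)
l(u) = 5/3
l(11/4)**2 = (5/3)**2 = 25/9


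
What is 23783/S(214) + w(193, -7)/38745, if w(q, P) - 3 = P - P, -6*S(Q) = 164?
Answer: -22474933/25830 ≈ -870.11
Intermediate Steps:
S(Q) = -82/3 (S(Q) = -⅙*164 = -82/3)
w(q, P) = 3 (w(q, P) = 3 + (P - P) = 3 + 0 = 3)
23783/S(214) + w(193, -7)/38745 = 23783/(-82/3) + 3/38745 = 23783*(-3/82) + 3*(1/38745) = -71349/82 + 1/12915 = -22474933/25830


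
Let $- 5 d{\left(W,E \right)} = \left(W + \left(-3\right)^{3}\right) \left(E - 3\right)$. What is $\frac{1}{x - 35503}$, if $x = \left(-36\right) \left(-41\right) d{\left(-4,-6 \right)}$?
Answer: $- \frac{5}{589319} \approx -8.4844 \cdot 10^{-6}$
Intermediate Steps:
$d{\left(W,E \right)} = - \frac{\left(-27 + W\right) \left(-3 + E\right)}{5}$ ($d{\left(W,E \right)} = - \frac{\left(W + \left(-3\right)^{3}\right) \left(E - 3\right)}{5} = - \frac{\left(W - 27\right) \left(-3 + E\right)}{5} = - \frac{\left(-27 + W\right) \left(-3 + E\right)}{5}$)
$x = - \frac{411804}{5}$ ($x = \left(-36\right) \left(-41\right) \left(- \frac{81}{5} + \frac{3}{5} \left(-4\right) + \frac{27}{5} \left(-6\right) - \left(- \frac{6}{5}\right) \left(-4\right)\right) = 1476 \left(- \frac{81}{5} - \frac{12}{5} - \frac{162}{5} - \frac{24}{5}\right) = 1476 \left(- \frac{279}{5}\right) = - \frac{411804}{5} \approx -82361.0$)
$\frac{1}{x - 35503} = \frac{1}{- \frac{411804}{5} - 35503} = \frac{1}{- \frac{589319}{5}} = - \frac{5}{589319}$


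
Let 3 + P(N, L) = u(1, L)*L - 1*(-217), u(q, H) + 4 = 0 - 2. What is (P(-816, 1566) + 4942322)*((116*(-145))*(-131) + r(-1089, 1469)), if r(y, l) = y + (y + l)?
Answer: 10866281742540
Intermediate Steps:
u(q, H) = -6 (u(q, H) = -4 + (0 - 2) = -4 - 2 = -6)
P(N, L) = 214 - 6*L (P(N, L) = -3 + (-6*L - 1*(-217)) = -3 + (-6*L + 217) = -3 + (217 - 6*L) = 214 - 6*L)
r(y, l) = l + 2*y (r(y, l) = y + (l + y) = l + 2*y)
(P(-816, 1566) + 4942322)*((116*(-145))*(-131) + r(-1089, 1469)) = ((214 - 6*1566) + 4942322)*((116*(-145))*(-131) + (1469 + 2*(-1089))) = ((214 - 9396) + 4942322)*(-16820*(-131) + (1469 - 2178)) = (-9182 + 4942322)*(2203420 - 709) = 4933140*2202711 = 10866281742540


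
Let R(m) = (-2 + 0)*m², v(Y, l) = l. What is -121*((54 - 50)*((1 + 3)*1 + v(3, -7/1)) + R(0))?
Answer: 1452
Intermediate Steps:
R(m) = -2*m²
-121*((54 - 50)*((1 + 3)*1 + v(3, -7/1)) + R(0)) = -121*((54 - 50)*((1 + 3)*1 - 7/1) - 2*0²) = -121*(4*(4*1 - 7*1) - 2*0) = -121*(4*(4 - 7) + 0) = -121*(4*(-3) + 0) = -121*(-12 + 0) = -121*(-12) = 1452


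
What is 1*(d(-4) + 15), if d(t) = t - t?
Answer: 15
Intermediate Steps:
d(t) = 0
1*(d(-4) + 15) = 1*(0 + 15) = 1*15 = 15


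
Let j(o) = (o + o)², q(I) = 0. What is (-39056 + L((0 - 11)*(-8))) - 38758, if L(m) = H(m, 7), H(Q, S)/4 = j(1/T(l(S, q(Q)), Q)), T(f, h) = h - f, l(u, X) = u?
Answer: -510537638/6561 ≈ -77814.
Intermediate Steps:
j(o) = 4*o² (j(o) = (2*o)² = 4*o²)
H(Q, S) = 16/(Q - S)² (H(Q, S) = 4*(4*(1/(Q - S))²) = 4*(4/(Q - S)²) = 16/(Q - S)²)
L(m) = 16/(-7 + m)² (L(m) = 16/(m - 1*7)² = 16/(m - 7)² = 16/(-7 + m)²)
(-39056 + L((0 - 11)*(-8))) - 38758 = (-39056 + 16/(-7 + (0 - 11)*(-8))²) - 38758 = (-39056 + 16/(-7 - 11*(-8))²) - 38758 = (-39056 + 16/(-7 + 88)²) - 38758 = (-39056 + 16/81²) - 38758 = (-39056 + 16*(1/6561)) - 38758 = (-39056 + 16/6561) - 38758 = -256246400/6561 - 38758 = -510537638/6561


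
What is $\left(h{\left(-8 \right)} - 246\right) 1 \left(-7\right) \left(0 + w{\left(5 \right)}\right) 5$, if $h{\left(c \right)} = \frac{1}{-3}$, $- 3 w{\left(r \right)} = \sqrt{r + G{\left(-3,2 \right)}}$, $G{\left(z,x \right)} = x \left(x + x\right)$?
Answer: $- \frac{25865 \sqrt{13}}{9} \approx -10362.0$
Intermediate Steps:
$G{\left(z,x \right)} = 2 x^{2}$ ($G{\left(z,x \right)} = x 2 x = 2 x^{2}$)
$w{\left(r \right)} = - \frac{\sqrt{8 + r}}{3}$ ($w{\left(r \right)} = - \frac{\sqrt{r + 2 \cdot 2^{2}}}{3} = - \frac{\sqrt{r + 2 \cdot 4}}{3} = - \frac{\sqrt{r + 8}}{3} = - \frac{\sqrt{8 + r}}{3}$)
$h{\left(c \right)} = - \frac{1}{3}$
$\left(h{\left(-8 \right)} - 246\right) 1 \left(-7\right) \left(0 + w{\left(5 \right)}\right) 5 = \left(- \frac{1}{3} - 246\right) 1 \left(-7\right) \left(0 - \frac{\sqrt{8 + 5}}{3}\right) 5 = - \frac{739 \left(- 7 \left(0 - \frac{\sqrt{13}}{3}\right) 5\right)}{3} = - \frac{739 \left(- 7 - \frac{\sqrt{13}}{3} \cdot 5\right)}{3} = - \frac{739 \left(- 7 \left(- \frac{5 \sqrt{13}}{3}\right)\right)}{3} = - \frac{739 \frac{35 \sqrt{13}}{3}}{3} = - \frac{25865 \sqrt{13}}{9}$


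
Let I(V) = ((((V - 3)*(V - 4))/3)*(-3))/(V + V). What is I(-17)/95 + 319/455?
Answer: 122147/146965 ≈ 0.83113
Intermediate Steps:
I(V) = -(-4 + V)*(-3 + V)/(2*V) (I(V) = ((((-3 + V)*(-4 + V))*(1/3))*(-3))/((2*V)) = ((((-4 + V)*(-3 + V))*(1/3))*(-3))*(1/(2*V)) = (((-4 + V)*(-3 + V)/3)*(-3))*(1/(2*V)) = (-(-4 + V)*(-3 + V))*(1/(2*V)) = -(-4 + V)*(-3 + V)/(2*V))
I(-17)/95 + 319/455 = (7/2 - 6/(-17) - 1/2*(-17))/95 + 319/455 = (7/2 - 6*(-1/17) + 17/2)*(1/95) + 319*(1/455) = (7/2 + 6/17 + 17/2)*(1/95) + 319/455 = (210/17)*(1/95) + 319/455 = 42/323 + 319/455 = 122147/146965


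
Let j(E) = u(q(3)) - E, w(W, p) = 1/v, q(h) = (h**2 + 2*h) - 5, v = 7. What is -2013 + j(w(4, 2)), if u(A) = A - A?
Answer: -14092/7 ≈ -2013.1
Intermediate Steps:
q(h) = -5 + h**2 + 2*h
u(A) = 0
w(W, p) = 1/7
j(E) = -E (j(E) = 0 - E = -E)
-2013 + j(w(4, 2)) = -2013 - 1*1/7 = -2013 - 1/7 = -14092/7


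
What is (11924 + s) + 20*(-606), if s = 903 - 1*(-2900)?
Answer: 3607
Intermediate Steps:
s = 3803 (s = 903 + 2900 = 3803)
(11924 + s) + 20*(-606) = (11924 + 3803) + 20*(-606) = 15727 - 12120 = 3607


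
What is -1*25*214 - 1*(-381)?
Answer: -4969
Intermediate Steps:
-1*25*214 - 1*(-381) = -25*214 + 381 = -5350 + 381 = -4969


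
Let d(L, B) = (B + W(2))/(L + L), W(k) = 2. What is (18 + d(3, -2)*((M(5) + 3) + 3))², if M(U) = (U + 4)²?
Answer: 324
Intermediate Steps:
M(U) = (4 + U)²
d(L, B) = (2 + B)/(2*L) (d(L, B) = (B + 2)/(L + L) = (2 + B)/((2*L)) = (2 + B)*(1/(2*L)) = (2 + B)/(2*L))
(18 + d(3, -2)*((M(5) + 3) + 3))² = (18 + ((½)*(2 - 2)/3)*(((4 + 5)² + 3) + 3))² = (18 + ((½)*(⅓)*0)*((9² + 3) + 3))² = (18 + 0*((81 + 3) + 3))² = (18 + 0*(84 + 3))² = (18 + 0*87)² = (18 + 0)² = 18² = 324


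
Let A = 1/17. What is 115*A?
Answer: 115/17 ≈ 6.7647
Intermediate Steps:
A = 1/17 ≈ 0.058824
115*A = 115*(1/17) = 115/17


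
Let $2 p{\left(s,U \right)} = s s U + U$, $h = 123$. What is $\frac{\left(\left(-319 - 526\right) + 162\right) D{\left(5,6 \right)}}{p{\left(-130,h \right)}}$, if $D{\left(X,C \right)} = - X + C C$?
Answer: $- \frac{42346}{2078823} \approx -0.02037$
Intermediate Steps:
$p{\left(s,U \right)} = \frac{U}{2} + \frac{U s^{2}}{2}$ ($p{\left(s,U \right)} = \frac{s s U + U}{2} = \frac{s^{2} U + U}{2} = \frac{U s^{2} + U}{2} = \frac{U + U s^{2}}{2} = \frac{U}{2} + \frac{U s^{2}}{2}$)
$D{\left(X,C \right)} = C^{2} - X$ ($D{\left(X,C \right)} = - X + C^{2} = C^{2} - X$)
$\frac{\left(\left(-319 - 526\right) + 162\right) D{\left(5,6 \right)}}{p{\left(-130,h \right)}} = \frac{\left(\left(-319 - 526\right) + 162\right) \left(6^{2} - 5\right)}{\frac{1}{2} \cdot 123 \left(1 + \left(-130\right)^{2}\right)} = \frac{\left(-845 + 162\right) \left(36 - 5\right)}{\frac{1}{2} \cdot 123 \left(1 + 16900\right)} = \frac{\left(-683\right) 31}{\frac{1}{2} \cdot 123 \cdot 16901} = - \frac{21173}{\frac{2078823}{2}} = \left(-21173\right) \frac{2}{2078823} = - \frac{42346}{2078823}$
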